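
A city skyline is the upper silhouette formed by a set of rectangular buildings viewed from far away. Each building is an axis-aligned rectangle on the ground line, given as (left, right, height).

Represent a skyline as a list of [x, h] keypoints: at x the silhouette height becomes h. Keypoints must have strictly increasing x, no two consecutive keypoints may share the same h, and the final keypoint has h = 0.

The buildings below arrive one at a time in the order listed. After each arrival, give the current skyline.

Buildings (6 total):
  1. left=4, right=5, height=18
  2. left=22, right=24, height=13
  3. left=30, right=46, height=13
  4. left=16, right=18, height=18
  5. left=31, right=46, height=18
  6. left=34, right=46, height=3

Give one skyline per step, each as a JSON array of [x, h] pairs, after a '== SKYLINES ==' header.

== SKYLINES ==
[[4,18],[5,0]]
[[4,18],[5,0],[22,13],[24,0]]
[[4,18],[5,0],[22,13],[24,0],[30,13],[46,0]]
[[4,18],[5,0],[16,18],[18,0],[22,13],[24,0],[30,13],[46,0]]
[[4,18],[5,0],[16,18],[18,0],[22,13],[24,0],[30,13],[31,18],[46,0]]
[[4,18],[5,0],[16,18],[18,0],[22,13],[24,0],[30,13],[31,18],[46,0]]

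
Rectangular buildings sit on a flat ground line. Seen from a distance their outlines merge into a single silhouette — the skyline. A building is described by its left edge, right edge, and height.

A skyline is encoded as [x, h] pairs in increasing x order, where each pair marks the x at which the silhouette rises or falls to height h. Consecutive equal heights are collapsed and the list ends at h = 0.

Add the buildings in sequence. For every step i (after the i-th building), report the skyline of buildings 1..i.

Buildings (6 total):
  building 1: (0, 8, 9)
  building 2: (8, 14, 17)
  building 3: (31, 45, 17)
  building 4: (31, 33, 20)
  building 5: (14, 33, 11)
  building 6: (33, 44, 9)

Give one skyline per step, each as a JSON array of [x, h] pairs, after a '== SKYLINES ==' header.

== SKYLINES ==
[[0,9],[8,0]]
[[0,9],[8,17],[14,0]]
[[0,9],[8,17],[14,0],[31,17],[45,0]]
[[0,9],[8,17],[14,0],[31,20],[33,17],[45,0]]
[[0,9],[8,17],[14,11],[31,20],[33,17],[45,0]]
[[0,9],[8,17],[14,11],[31,20],[33,17],[45,0]]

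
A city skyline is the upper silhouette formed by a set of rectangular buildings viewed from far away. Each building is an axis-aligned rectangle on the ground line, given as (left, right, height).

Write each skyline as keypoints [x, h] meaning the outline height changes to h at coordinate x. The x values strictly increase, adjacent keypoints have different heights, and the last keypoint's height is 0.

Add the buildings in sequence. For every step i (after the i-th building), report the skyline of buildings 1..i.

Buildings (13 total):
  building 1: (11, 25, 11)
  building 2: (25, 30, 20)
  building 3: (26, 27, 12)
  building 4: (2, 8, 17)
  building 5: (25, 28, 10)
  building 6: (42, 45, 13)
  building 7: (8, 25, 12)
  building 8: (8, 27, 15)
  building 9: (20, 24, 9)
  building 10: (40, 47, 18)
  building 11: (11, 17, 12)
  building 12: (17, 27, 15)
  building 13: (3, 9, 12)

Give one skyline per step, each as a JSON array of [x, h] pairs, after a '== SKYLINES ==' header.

== SKYLINES ==
[[11,11],[25,0]]
[[11,11],[25,20],[30,0]]
[[11,11],[25,20],[30,0]]
[[2,17],[8,0],[11,11],[25,20],[30,0]]
[[2,17],[8,0],[11,11],[25,20],[30,0]]
[[2,17],[8,0],[11,11],[25,20],[30,0],[42,13],[45,0]]
[[2,17],[8,12],[25,20],[30,0],[42,13],[45,0]]
[[2,17],[8,15],[25,20],[30,0],[42,13],[45,0]]
[[2,17],[8,15],[25,20],[30,0],[42,13],[45,0]]
[[2,17],[8,15],[25,20],[30,0],[40,18],[47,0]]
[[2,17],[8,15],[25,20],[30,0],[40,18],[47,0]]
[[2,17],[8,15],[25,20],[30,0],[40,18],[47,0]]
[[2,17],[8,15],[25,20],[30,0],[40,18],[47,0]]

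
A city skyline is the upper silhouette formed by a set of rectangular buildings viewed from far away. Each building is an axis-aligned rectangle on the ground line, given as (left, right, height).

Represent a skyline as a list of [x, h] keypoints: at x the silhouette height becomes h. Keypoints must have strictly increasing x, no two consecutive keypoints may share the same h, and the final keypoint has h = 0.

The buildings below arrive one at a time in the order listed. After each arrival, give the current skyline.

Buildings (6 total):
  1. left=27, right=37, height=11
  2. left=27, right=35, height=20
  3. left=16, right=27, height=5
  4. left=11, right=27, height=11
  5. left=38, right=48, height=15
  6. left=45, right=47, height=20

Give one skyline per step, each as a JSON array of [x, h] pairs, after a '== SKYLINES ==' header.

== SKYLINES ==
[[27,11],[37,0]]
[[27,20],[35,11],[37,0]]
[[16,5],[27,20],[35,11],[37,0]]
[[11,11],[27,20],[35,11],[37,0]]
[[11,11],[27,20],[35,11],[37,0],[38,15],[48,0]]
[[11,11],[27,20],[35,11],[37,0],[38,15],[45,20],[47,15],[48,0]]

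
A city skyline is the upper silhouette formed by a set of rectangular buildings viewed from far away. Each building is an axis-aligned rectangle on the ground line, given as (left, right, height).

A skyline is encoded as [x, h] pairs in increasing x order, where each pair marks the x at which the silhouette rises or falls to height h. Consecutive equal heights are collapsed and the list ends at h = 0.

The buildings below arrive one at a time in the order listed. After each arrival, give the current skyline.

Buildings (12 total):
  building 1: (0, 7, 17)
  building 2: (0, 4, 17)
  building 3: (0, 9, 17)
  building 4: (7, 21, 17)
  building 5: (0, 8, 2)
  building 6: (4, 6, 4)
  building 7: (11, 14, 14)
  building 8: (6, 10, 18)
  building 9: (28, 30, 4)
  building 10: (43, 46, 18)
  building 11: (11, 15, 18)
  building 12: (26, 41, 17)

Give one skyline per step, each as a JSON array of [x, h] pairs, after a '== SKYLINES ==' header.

== SKYLINES ==
[[0,17],[7,0]]
[[0,17],[7,0]]
[[0,17],[9,0]]
[[0,17],[21,0]]
[[0,17],[21,0]]
[[0,17],[21,0]]
[[0,17],[21,0]]
[[0,17],[6,18],[10,17],[21,0]]
[[0,17],[6,18],[10,17],[21,0],[28,4],[30,0]]
[[0,17],[6,18],[10,17],[21,0],[28,4],[30,0],[43,18],[46,0]]
[[0,17],[6,18],[10,17],[11,18],[15,17],[21,0],[28,4],[30,0],[43,18],[46,0]]
[[0,17],[6,18],[10,17],[11,18],[15,17],[21,0],[26,17],[41,0],[43,18],[46,0]]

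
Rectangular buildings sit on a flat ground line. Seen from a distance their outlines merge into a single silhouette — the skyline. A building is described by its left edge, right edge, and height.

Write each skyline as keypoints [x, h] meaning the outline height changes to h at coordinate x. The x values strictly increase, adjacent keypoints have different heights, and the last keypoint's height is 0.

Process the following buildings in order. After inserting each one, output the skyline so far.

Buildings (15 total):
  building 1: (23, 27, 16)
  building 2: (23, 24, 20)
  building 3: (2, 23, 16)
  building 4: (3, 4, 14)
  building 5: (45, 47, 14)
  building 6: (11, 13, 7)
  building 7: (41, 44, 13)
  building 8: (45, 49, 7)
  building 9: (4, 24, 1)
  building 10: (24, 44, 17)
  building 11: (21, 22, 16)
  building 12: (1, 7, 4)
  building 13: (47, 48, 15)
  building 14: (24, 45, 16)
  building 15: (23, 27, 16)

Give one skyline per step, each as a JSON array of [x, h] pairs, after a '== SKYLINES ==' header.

== SKYLINES ==
[[23,16],[27,0]]
[[23,20],[24,16],[27,0]]
[[2,16],[23,20],[24,16],[27,0]]
[[2,16],[23,20],[24,16],[27,0]]
[[2,16],[23,20],[24,16],[27,0],[45,14],[47,0]]
[[2,16],[23,20],[24,16],[27,0],[45,14],[47,0]]
[[2,16],[23,20],[24,16],[27,0],[41,13],[44,0],[45,14],[47,0]]
[[2,16],[23,20],[24,16],[27,0],[41,13],[44,0],[45,14],[47,7],[49,0]]
[[2,16],[23,20],[24,16],[27,0],[41,13],[44,0],[45,14],[47,7],[49,0]]
[[2,16],[23,20],[24,17],[44,0],[45,14],[47,7],[49,0]]
[[2,16],[23,20],[24,17],[44,0],[45,14],[47,7],[49,0]]
[[1,4],[2,16],[23,20],[24,17],[44,0],[45,14],[47,7],[49,0]]
[[1,4],[2,16],[23,20],[24,17],[44,0],[45,14],[47,15],[48,7],[49,0]]
[[1,4],[2,16],[23,20],[24,17],[44,16],[45,14],[47,15],[48,7],[49,0]]
[[1,4],[2,16],[23,20],[24,17],[44,16],[45,14],[47,15],[48,7],[49,0]]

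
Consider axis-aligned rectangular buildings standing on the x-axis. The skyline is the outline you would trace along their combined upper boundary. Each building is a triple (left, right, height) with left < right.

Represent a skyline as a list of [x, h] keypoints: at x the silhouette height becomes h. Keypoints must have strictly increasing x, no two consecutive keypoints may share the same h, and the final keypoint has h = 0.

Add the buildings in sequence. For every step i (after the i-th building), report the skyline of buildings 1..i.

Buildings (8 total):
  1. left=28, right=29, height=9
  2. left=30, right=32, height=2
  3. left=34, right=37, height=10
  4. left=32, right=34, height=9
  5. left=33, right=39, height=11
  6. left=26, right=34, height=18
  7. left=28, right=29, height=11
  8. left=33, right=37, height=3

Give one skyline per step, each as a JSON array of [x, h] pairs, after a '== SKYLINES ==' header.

== SKYLINES ==
[[28,9],[29,0]]
[[28,9],[29,0],[30,2],[32,0]]
[[28,9],[29,0],[30,2],[32,0],[34,10],[37,0]]
[[28,9],[29,0],[30,2],[32,9],[34,10],[37,0]]
[[28,9],[29,0],[30,2],[32,9],[33,11],[39,0]]
[[26,18],[34,11],[39,0]]
[[26,18],[34,11],[39,0]]
[[26,18],[34,11],[39,0]]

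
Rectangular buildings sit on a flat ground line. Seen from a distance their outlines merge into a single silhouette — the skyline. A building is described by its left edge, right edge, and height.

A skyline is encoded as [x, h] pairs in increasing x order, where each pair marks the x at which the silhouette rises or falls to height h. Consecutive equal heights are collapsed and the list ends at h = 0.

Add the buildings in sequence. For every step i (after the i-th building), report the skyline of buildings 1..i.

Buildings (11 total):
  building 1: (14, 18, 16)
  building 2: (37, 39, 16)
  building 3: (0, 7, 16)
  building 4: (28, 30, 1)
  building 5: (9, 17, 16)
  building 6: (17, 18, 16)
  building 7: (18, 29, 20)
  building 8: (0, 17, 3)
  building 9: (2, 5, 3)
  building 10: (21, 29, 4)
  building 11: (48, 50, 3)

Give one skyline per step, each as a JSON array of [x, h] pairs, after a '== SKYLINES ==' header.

== SKYLINES ==
[[14,16],[18,0]]
[[14,16],[18,0],[37,16],[39,0]]
[[0,16],[7,0],[14,16],[18,0],[37,16],[39,0]]
[[0,16],[7,0],[14,16],[18,0],[28,1],[30,0],[37,16],[39,0]]
[[0,16],[7,0],[9,16],[18,0],[28,1],[30,0],[37,16],[39,0]]
[[0,16],[7,0],[9,16],[18,0],[28,1],[30,0],[37,16],[39,0]]
[[0,16],[7,0],[9,16],[18,20],[29,1],[30,0],[37,16],[39,0]]
[[0,16],[7,3],[9,16],[18,20],[29,1],[30,0],[37,16],[39,0]]
[[0,16],[7,3],[9,16],[18,20],[29,1],[30,0],[37,16],[39,0]]
[[0,16],[7,3],[9,16],[18,20],[29,1],[30,0],[37,16],[39,0]]
[[0,16],[7,3],[9,16],[18,20],[29,1],[30,0],[37,16],[39,0],[48,3],[50,0]]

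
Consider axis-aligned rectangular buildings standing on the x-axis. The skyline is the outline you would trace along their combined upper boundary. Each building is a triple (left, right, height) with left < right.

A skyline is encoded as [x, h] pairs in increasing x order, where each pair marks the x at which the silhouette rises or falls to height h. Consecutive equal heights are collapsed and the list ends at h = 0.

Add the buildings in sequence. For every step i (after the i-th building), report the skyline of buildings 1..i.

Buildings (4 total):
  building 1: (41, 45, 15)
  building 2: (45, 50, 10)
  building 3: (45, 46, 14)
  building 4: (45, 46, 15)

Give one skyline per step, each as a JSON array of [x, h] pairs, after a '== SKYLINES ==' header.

== SKYLINES ==
[[41,15],[45,0]]
[[41,15],[45,10],[50,0]]
[[41,15],[45,14],[46,10],[50,0]]
[[41,15],[46,10],[50,0]]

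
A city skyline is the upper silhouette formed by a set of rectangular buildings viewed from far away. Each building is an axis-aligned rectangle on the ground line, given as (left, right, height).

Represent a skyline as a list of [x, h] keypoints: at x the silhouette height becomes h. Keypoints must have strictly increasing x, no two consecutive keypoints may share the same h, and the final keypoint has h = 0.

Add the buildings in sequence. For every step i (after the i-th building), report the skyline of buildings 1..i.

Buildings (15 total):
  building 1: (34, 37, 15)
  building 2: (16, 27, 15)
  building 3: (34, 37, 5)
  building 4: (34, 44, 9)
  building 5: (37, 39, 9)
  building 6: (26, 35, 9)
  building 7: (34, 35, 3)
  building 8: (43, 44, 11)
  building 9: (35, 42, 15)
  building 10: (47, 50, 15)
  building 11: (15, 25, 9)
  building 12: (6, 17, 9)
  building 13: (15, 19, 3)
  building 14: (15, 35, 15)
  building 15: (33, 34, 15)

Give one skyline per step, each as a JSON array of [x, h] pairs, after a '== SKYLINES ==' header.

== SKYLINES ==
[[34,15],[37,0]]
[[16,15],[27,0],[34,15],[37,0]]
[[16,15],[27,0],[34,15],[37,0]]
[[16,15],[27,0],[34,15],[37,9],[44,0]]
[[16,15],[27,0],[34,15],[37,9],[44,0]]
[[16,15],[27,9],[34,15],[37,9],[44,0]]
[[16,15],[27,9],[34,15],[37,9],[44,0]]
[[16,15],[27,9],[34,15],[37,9],[43,11],[44,0]]
[[16,15],[27,9],[34,15],[42,9],[43,11],[44,0]]
[[16,15],[27,9],[34,15],[42,9],[43,11],[44,0],[47,15],[50,0]]
[[15,9],[16,15],[27,9],[34,15],[42,9],[43,11],[44,0],[47,15],[50,0]]
[[6,9],[16,15],[27,9],[34,15],[42,9],[43,11],[44,0],[47,15],[50,0]]
[[6,9],[16,15],[27,9],[34,15],[42,9],[43,11],[44,0],[47,15],[50,0]]
[[6,9],[15,15],[42,9],[43,11],[44,0],[47,15],[50,0]]
[[6,9],[15,15],[42,9],[43,11],[44,0],[47,15],[50,0]]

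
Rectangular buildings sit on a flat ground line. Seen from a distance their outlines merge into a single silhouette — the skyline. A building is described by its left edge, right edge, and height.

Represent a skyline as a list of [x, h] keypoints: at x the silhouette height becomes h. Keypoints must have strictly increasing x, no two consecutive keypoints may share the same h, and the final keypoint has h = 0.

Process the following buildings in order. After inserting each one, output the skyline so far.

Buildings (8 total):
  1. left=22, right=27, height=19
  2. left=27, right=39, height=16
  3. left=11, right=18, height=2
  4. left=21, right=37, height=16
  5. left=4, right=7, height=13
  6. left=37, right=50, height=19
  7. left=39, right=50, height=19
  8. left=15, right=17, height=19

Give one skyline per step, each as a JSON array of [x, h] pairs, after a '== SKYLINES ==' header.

== SKYLINES ==
[[22,19],[27,0]]
[[22,19],[27,16],[39,0]]
[[11,2],[18,0],[22,19],[27,16],[39,0]]
[[11,2],[18,0],[21,16],[22,19],[27,16],[39,0]]
[[4,13],[7,0],[11,2],[18,0],[21,16],[22,19],[27,16],[39,0]]
[[4,13],[7,0],[11,2],[18,0],[21,16],[22,19],[27,16],[37,19],[50,0]]
[[4,13],[7,0],[11,2],[18,0],[21,16],[22,19],[27,16],[37,19],[50,0]]
[[4,13],[7,0],[11,2],[15,19],[17,2],[18,0],[21,16],[22,19],[27,16],[37,19],[50,0]]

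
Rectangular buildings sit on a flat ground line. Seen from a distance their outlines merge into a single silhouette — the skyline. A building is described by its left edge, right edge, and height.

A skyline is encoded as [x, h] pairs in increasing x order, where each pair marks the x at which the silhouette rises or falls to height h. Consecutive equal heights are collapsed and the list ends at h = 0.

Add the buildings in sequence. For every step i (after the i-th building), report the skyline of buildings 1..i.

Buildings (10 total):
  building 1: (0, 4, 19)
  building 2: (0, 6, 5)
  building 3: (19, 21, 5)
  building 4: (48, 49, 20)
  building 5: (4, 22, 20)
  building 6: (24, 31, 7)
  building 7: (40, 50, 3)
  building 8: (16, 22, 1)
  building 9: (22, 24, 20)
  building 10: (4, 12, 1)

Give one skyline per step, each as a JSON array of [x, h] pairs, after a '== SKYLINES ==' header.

== SKYLINES ==
[[0,19],[4,0]]
[[0,19],[4,5],[6,0]]
[[0,19],[4,5],[6,0],[19,5],[21,0]]
[[0,19],[4,5],[6,0],[19,5],[21,0],[48,20],[49,0]]
[[0,19],[4,20],[22,0],[48,20],[49,0]]
[[0,19],[4,20],[22,0],[24,7],[31,0],[48,20],[49,0]]
[[0,19],[4,20],[22,0],[24,7],[31,0],[40,3],[48,20],[49,3],[50,0]]
[[0,19],[4,20],[22,0],[24,7],[31,0],[40,3],[48,20],[49,3],[50,0]]
[[0,19],[4,20],[24,7],[31,0],[40,3],[48,20],[49,3],[50,0]]
[[0,19],[4,20],[24,7],[31,0],[40,3],[48,20],[49,3],[50,0]]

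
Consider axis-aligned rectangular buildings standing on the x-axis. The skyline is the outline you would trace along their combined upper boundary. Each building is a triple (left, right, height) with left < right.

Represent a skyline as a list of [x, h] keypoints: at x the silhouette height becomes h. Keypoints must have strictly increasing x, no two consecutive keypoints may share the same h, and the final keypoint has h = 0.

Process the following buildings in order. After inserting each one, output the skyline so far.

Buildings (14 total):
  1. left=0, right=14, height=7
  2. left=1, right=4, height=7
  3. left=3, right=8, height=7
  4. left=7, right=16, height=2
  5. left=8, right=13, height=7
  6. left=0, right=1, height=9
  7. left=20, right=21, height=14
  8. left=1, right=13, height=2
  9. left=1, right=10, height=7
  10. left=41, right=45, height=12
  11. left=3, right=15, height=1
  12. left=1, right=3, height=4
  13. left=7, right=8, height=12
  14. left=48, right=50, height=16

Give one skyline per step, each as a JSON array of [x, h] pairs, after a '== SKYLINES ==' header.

== SKYLINES ==
[[0,7],[14,0]]
[[0,7],[14,0]]
[[0,7],[14,0]]
[[0,7],[14,2],[16,0]]
[[0,7],[14,2],[16,0]]
[[0,9],[1,7],[14,2],[16,0]]
[[0,9],[1,7],[14,2],[16,0],[20,14],[21,0]]
[[0,9],[1,7],[14,2],[16,0],[20,14],[21,0]]
[[0,9],[1,7],[14,2],[16,0],[20,14],[21,0]]
[[0,9],[1,7],[14,2],[16,0],[20,14],[21,0],[41,12],[45,0]]
[[0,9],[1,7],[14,2],[16,0],[20,14],[21,0],[41,12],[45,0]]
[[0,9],[1,7],[14,2],[16,0],[20,14],[21,0],[41,12],[45,0]]
[[0,9],[1,7],[7,12],[8,7],[14,2],[16,0],[20,14],[21,0],[41,12],[45,0]]
[[0,9],[1,7],[7,12],[8,7],[14,2],[16,0],[20,14],[21,0],[41,12],[45,0],[48,16],[50,0]]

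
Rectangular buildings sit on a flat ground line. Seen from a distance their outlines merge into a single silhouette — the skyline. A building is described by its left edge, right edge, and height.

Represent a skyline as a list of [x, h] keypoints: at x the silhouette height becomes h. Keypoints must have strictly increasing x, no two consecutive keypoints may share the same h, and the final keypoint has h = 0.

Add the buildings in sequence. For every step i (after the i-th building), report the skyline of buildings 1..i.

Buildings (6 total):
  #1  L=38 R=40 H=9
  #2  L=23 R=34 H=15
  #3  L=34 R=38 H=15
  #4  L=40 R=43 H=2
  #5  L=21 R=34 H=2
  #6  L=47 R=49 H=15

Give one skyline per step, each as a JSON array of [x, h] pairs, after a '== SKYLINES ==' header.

== SKYLINES ==
[[38,9],[40,0]]
[[23,15],[34,0],[38,9],[40,0]]
[[23,15],[38,9],[40,0]]
[[23,15],[38,9],[40,2],[43,0]]
[[21,2],[23,15],[38,9],[40,2],[43,0]]
[[21,2],[23,15],[38,9],[40,2],[43,0],[47,15],[49,0]]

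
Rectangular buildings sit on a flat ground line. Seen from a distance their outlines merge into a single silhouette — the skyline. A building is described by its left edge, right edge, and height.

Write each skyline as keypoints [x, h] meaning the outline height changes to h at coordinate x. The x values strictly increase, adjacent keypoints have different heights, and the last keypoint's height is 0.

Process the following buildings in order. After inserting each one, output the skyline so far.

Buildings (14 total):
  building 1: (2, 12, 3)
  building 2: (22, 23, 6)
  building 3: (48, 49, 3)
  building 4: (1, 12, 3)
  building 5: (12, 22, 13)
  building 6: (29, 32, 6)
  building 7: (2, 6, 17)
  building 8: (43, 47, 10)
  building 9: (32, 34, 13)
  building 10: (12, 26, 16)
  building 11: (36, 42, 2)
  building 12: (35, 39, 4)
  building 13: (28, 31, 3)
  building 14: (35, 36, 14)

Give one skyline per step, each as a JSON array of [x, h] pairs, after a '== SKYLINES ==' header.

== SKYLINES ==
[[2,3],[12,0]]
[[2,3],[12,0],[22,6],[23,0]]
[[2,3],[12,0],[22,6],[23,0],[48,3],[49,0]]
[[1,3],[12,0],[22,6],[23,0],[48,3],[49,0]]
[[1,3],[12,13],[22,6],[23,0],[48,3],[49,0]]
[[1,3],[12,13],[22,6],[23,0],[29,6],[32,0],[48,3],[49,0]]
[[1,3],[2,17],[6,3],[12,13],[22,6],[23,0],[29,6],[32,0],[48,3],[49,0]]
[[1,3],[2,17],[6,3],[12,13],[22,6],[23,0],[29,6],[32,0],[43,10],[47,0],[48,3],[49,0]]
[[1,3],[2,17],[6,3],[12,13],[22,6],[23,0],[29,6],[32,13],[34,0],[43,10],[47,0],[48,3],[49,0]]
[[1,3],[2,17],[6,3],[12,16],[26,0],[29,6],[32,13],[34,0],[43,10],[47,0],[48,3],[49,0]]
[[1,3],[2,17],[6,3],[12,16],[26,0],[29,6],[32,13],[34,0],[36,2],[42,0],[43,10],[47,0],[48,3],[49,0]]
[[1,3],[2,17],[6,3],[12,16],[26,0],[29,6],[32,13],[34,0],[35,4],[39,2],[42,0],[43,10],[47,0],[48,3],[49,0]]
[[1,3],[2,17],[6,3],[12,16],[26,0],[28,3],[29,6],[32,13],[34,0],[35,4],[39,2],[42,0],[43,10],[47,0],[48,3],[49,0]]
[[1,3],[2,17],[6,3],[12,16],[26,0],[28,3],[29,6],[32,13],[34,0],[35,14],[36,4],[39,2],[42,0],[43,10],[47,0],[48,3],[49,0]]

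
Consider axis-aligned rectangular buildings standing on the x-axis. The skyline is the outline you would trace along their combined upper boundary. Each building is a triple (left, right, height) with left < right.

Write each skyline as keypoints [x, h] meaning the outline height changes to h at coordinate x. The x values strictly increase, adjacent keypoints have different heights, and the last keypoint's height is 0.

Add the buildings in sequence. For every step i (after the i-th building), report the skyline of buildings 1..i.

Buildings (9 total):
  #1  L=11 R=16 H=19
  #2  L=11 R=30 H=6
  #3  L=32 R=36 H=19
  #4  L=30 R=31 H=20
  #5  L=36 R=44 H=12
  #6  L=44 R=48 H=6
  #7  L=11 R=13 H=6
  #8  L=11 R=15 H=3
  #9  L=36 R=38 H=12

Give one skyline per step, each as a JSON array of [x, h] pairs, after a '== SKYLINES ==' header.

== SKYLINES ==
[[11,19],[16,0]]
[[11,19],[16,6],[30,0]]
[[11,19],[16,6],[30,0],[32,19],[36,0]]
[[11,19],[16,6],[30,20],[31,0],[32,19],[36,0]]
[[11,19],[16,6],[30,20],[31,0],[32,19],[36,12],[44,0]]
[[11,19],[16,6],[30,20],[31,0],[32,19],[36,12],[44,6],[48,0]]
[[11,19],[16,6],[30,20],[31,0],[32,19],[36,12],[44,6],[48,0]]
[[11,19],[16,6],[30,20],[31,0],[32,19],[36,12],[44,6],[48,0]]
[[11,19],[16,6],[30,20],[31,0],[32,19],[36,12],[44,6],[48,0]]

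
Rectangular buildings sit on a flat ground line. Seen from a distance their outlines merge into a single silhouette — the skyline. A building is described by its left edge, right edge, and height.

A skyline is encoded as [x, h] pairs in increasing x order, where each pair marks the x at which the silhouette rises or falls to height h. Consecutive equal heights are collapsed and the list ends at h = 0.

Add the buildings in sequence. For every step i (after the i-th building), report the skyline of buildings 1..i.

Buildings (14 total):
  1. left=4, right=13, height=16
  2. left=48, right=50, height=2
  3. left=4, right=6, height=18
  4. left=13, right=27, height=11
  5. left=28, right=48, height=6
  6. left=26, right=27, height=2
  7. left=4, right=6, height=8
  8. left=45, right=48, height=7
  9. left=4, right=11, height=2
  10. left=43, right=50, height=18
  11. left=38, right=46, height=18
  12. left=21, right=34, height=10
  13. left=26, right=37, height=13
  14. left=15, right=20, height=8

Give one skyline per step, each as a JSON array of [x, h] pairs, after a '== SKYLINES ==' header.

== SKYLINES ==
[[4,16],[13,0]]
[[4,16],[13,0],[48,2],[50,0]]
[[4,18],[6,16],[13,0],[48,2],[50,0]]
[[4,18],[6,16],[13,11],[27,0],[48,2],[50,0]]
[[4,18],[6,16],[13,11],[27,0],[28,6],[48,2],[50,0]]
[[4,18],[6,16],[13,11],[27,0],[28,6],[48,2],[50,0]]
[[4,18],[6,16],[13,11],[27,0],[28,6],[48,2],[50,0]]
[[4,18],[6,16],[13,11],[27,0],[28,6],[45,7],[48,2],[50,0]]
[[4,18],[6,16],[13,11],[27,0],[28,6],[45,7],[48,2],[50,0]]
[[4,18],[6,16],[13,11],[27,0],[28,6],[43,18],[50,0]]
[[4,18],[6,16],[13,11],[27,0],[28,6],[38,18],[50,0]]
[[4,18],[6,16],[13,11],[27,10],[34,6],[38,18],[50,0]]
[[4,18],[6,16],[13,11],[26,13],[37,6],[38,18],[50,0]]
[[4,18],[6,16],[13,11],[26,13],[37,6],[38,18],[50,0]]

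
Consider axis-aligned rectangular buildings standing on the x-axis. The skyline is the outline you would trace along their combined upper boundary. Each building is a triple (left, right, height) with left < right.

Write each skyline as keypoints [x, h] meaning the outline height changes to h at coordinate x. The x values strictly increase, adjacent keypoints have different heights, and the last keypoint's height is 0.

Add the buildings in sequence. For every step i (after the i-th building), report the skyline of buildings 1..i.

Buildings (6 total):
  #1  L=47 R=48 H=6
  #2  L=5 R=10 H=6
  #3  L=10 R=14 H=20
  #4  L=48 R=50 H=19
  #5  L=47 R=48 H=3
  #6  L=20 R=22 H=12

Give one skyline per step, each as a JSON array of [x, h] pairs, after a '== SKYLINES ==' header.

== SKYLINES ==
[[47,6],[48,0]]
[[5,6],[10,0],[47,6],[48,0]]
[[5,6],[10,20],[14,0],[47,6],[48,0]]
[[5,6],[10,20],[14,0],[47,6],[48,19],[50,0]]
[[5,6],[10,20],[14,0],[47,6],[48,19],[50,0]]
[[5,6],[10,20],[14,0],[20,12],[22,0],[47,6],[48,19],[50,0]]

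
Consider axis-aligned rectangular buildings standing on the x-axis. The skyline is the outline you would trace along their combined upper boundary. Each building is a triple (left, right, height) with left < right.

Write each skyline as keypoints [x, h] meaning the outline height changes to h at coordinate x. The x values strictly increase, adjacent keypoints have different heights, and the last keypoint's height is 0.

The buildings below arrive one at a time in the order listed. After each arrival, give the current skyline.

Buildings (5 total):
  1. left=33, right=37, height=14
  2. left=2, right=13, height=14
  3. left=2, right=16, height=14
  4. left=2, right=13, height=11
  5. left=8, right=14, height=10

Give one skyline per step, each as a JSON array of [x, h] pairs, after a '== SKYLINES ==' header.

== SKYLINES ==
[[33,14],[37,0]]
[[2,14],[13,0],[33,14],[37,0]]
[[2,14],[16,0],[33,14],[37,0]]
[[2,14],[16,0],[33,14],[37,0]]
[[2,14],[16,0],[33,14],[37,0]]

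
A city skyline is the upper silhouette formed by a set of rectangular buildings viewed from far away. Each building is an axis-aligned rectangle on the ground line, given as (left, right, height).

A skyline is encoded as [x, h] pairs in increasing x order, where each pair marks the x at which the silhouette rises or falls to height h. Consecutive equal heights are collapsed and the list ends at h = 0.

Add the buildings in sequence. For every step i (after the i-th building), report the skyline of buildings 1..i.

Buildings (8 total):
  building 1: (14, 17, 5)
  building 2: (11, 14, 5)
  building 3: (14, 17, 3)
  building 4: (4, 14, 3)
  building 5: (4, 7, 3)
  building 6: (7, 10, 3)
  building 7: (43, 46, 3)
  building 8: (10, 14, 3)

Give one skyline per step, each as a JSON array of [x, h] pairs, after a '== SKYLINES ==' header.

== SKYLINES ==
[[14,5],[17,0]]
[[11,5],[17,0]]
[[11,5],[17,0]]
[[4,3],[11,5],[17,0]]
[[4,3],[11,5],[17,0]]
[[4,3],[11,5],[17,0]]
[[4,3],[11,5],[17,0],[43,3],[46,0]]
[[4,3],[11,5],[17,0],[43,3],[46,0]]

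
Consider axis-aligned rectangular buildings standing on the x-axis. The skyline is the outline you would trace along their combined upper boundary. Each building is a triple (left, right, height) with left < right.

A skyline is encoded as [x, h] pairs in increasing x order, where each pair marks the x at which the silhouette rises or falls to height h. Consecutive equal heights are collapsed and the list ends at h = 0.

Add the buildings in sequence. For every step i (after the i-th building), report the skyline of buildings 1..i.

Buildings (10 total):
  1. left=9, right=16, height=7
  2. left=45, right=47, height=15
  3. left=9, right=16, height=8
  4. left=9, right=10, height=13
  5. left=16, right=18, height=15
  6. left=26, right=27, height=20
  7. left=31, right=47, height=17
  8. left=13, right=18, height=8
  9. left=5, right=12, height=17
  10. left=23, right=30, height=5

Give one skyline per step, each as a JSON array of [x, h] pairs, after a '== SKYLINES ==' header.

== SKYLINES ==
[[9,7],[16,0]]
[[9,7],[16,0],[45,15],[47,0]]
[[9,8],[16,0],[45,15],[47,0]]
[[9,13],[10,8],[16,0],[45,15],[47,0]]
[[9,13],[10,8],[16,15],[18,0],[45,15],[47,0]]
[[9,13],[10,8],[16,15],[18,0],[26,20],[27,0],[45,15],[47,0]]
[[9,13],[10,8],[16,15],[18,0],[26,20],[27,0],[31,17],[47,0]]
[[9,13],[10,8],[16,15],[18,0],[26,20],[27,0],[31,17],[47,0]]
[[5,17],[12,8],[16,15],[18,0],[26,20],[27,0],[31,17],[47,0]]
[[5,17],[12,8],[16,15],[18,0],[23,5],[26,20],[27,5],[30,0],[31,17],[47,0]]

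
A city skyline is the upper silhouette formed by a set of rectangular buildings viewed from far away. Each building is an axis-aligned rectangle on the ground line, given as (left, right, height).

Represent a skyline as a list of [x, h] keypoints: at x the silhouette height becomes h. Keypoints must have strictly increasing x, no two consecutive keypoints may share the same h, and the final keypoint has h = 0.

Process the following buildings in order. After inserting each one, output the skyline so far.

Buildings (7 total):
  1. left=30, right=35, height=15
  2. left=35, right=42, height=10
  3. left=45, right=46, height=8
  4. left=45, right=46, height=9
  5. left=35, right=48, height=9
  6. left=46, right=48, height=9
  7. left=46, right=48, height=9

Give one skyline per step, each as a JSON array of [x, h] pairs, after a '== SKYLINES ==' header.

== SKYLINES ==
[[30,15],[35,0]]
[[30,15],[35,10],[42,0]]
[[30,15],[35,10],[42,0],[45,8],[46,0]]
[[30,15],[35,10],[42,0],[45,9],[46,0]]
[[30,15],[35,10],[42,9],[48,0]]
[[30,15],[35,10],[42,9],[48,0]]
[[30,15],[35,10],[42,9],[48,0]]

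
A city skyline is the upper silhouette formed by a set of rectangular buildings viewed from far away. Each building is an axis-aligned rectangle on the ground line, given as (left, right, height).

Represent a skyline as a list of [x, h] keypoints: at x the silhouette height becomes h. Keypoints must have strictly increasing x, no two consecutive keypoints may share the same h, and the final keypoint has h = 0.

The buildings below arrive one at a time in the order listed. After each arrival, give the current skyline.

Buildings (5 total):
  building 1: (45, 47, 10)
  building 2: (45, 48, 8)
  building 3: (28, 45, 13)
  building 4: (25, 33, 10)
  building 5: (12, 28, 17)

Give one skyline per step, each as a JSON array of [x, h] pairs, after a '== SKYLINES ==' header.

== SKYLINES ==
[[45,10],[47,0]]
[[45,10],[47,8],[48,0]]
[[28,13],[45,10],[47,8],[48,0]]
[[25,10],[28,13],[45,10],[47,8],[48,0]]
[[12,17],[28,13],[45,10],[47,8],[48,0]]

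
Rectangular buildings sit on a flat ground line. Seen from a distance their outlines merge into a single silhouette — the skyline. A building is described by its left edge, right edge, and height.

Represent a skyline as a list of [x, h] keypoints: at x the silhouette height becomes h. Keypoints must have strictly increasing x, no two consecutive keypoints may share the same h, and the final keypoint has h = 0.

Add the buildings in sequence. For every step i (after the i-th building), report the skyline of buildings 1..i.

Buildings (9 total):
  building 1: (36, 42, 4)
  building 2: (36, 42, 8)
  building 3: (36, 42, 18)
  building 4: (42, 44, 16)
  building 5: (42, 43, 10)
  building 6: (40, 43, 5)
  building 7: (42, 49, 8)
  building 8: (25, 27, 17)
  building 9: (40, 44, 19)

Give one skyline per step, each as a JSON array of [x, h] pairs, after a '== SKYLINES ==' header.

== SKYLINES ==
[[36,4],[42,0]]
[[36,8],[42,0]]
[[36,18],[42,0]]
[[36,18],[42,16],[44,0]]
[[36,18],[42,16],[44,0]]
[[36,18],[42,16],[44,0]]
[[36,18],[42,16],[44,8],[49,0]]
[[25,17],[27,0],[36,18],[42,16],[44,8],[49,0]]
[[25,17],[27,0],[36,18],[40,19],[44,8],[49,0]]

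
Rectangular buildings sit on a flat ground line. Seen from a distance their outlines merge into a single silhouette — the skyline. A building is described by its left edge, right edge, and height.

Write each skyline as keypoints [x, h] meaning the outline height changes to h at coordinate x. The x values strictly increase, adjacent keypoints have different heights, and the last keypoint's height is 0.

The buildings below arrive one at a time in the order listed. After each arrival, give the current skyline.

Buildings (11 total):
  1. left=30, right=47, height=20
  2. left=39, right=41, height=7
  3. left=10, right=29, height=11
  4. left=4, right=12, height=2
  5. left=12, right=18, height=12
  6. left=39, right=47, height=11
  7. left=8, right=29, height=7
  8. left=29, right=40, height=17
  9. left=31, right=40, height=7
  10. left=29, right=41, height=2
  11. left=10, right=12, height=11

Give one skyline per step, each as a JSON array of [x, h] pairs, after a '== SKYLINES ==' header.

== SKYLINES ==
[[30,20],[47,0]]
[[30,20],[47,0]]
[[10,11],[29,0],[30,20],[47,0]]
[[4,2],[10,11],[29,0],[30,20],[47,0]]
[[4,2],[10,11],[12,12],[18,11],[29,0],[30,20],[47,0]]
[[4,2],[10,11],[12,12],[18,11],[29,0],[30,20],[47,0]]
[[4,2],[8,7],[10,11],[12,12],[18,11],[29,0],[30,20],[47,0]]
[[4,2],[8,7],[10,11],[12,12],[18,11],[29,17],[30,20],[47,0]]
[[4,2],[8,7],[10,11],[12,12],[18,11],[29,17],[30,20],[47,0]]
[[4,2],[8,7],[10,11],[12,12],[18,11],[29,17],[30,20],[47,0]]
[[4,2],[8,7],[10,11],[12,12],[18,11],[29,17],[30,20],[47,0]]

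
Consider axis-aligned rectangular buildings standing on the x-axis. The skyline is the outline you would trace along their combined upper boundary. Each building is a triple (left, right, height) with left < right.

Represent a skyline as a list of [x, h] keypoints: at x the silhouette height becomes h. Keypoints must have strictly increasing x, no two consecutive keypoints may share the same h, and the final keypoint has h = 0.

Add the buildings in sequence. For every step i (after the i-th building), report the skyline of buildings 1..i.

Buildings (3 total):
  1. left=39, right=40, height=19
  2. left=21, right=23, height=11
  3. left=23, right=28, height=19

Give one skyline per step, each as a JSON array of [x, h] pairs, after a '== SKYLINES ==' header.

== SKYLINES ==
[[39,19],[40,0]]
[[21,11],[23,0],[39,19],[40,0]]
[[21,11],[23,19],[28,0],[39,19],[40,0]]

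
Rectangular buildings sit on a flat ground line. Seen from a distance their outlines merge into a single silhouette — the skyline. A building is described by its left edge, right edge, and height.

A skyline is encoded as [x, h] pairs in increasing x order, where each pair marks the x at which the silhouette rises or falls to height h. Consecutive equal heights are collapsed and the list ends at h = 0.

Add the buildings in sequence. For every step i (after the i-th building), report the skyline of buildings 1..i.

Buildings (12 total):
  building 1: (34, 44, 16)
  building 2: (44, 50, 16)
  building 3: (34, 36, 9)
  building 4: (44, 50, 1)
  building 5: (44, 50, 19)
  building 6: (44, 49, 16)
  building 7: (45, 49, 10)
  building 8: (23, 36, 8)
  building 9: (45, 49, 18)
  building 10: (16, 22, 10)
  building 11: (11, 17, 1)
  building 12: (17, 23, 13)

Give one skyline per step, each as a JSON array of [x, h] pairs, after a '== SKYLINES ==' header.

== SKYLINES ==
[[34,16],[44,0]]
[[34,16],[50,0]]
[[34,16],[50,0]]
[[34,16],[50,0]]
[[34,16],[44,19],[50,0]]
[[34,16],[44,19],[50,0]]
[[34,16],[44,19],[50,0]]
[[23,8],[34,16],[44,19],[50,0]]
[[23,8],[34,16],[44,19],[50,0]]
[[16,10],[22,0],[23,8],[34,16],[44,19],[50,0]]
[[11,1],[16,10],[22,0],[23,8],[34,16],[44,19],[50,0]]
[[11,1],[16,10],[17,13],[23,8],[34,16],[44,19],[50,0]]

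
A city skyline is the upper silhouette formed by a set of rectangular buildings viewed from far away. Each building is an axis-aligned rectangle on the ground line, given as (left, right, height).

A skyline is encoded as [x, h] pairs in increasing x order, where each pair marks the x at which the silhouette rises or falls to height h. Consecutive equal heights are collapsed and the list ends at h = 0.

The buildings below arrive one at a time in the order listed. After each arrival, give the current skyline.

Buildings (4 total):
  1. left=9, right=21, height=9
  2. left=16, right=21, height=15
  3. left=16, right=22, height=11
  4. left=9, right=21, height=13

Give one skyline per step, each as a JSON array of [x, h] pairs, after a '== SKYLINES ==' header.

== SKYLINES ==
[[9,9],[21,0]]
[[9,9],[16,15],[21,0]]
[[9,9],[16,15],[21,11],[22,0]]
[[9,13],[16,15],[21,11],[22,0]]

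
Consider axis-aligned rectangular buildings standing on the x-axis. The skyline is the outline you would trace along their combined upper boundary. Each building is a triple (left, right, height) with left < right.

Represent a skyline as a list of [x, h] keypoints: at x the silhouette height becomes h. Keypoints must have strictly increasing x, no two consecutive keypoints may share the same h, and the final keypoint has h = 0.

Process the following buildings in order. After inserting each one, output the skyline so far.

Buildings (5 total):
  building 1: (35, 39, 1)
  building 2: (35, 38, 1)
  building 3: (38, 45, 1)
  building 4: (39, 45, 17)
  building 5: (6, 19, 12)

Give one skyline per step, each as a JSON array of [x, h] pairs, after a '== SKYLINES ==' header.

== SKYLINES ==
[[35,1],[39,0]]
[[35,1],[39,0]]
[[35,1],[45,0]]
[[35,1],[39,17],[45,0]]
[[6,12],[19,0],[35,1],[39,17],[45,0]]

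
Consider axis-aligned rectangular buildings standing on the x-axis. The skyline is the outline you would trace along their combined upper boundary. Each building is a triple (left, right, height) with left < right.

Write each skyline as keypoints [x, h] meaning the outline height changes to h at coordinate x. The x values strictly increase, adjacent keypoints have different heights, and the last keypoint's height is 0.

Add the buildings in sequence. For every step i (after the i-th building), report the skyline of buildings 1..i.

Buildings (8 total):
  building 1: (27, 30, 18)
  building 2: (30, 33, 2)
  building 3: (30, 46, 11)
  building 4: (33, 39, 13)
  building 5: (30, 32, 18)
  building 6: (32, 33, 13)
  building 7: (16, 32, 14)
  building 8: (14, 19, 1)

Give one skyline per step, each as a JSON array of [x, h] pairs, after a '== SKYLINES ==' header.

== SKYLINES ==
[[27,18],[30,0]]
[[27,18],[30,2],[33,0]]
[[27,18],[30,11],[46,0]]
[[27,18],[30,11],[33,13],[39,11],[46,0]]
[[27,18],[32,11],[33,13],[39,11],[46,0]]
[[27,18],[32,13],[39,11],[46,0]]
[[16,14],[27,18],[32,13],[39,11],[46,0]]
[[14,1],[16,14],[27,18],[32,13],[39,11],[46,0]]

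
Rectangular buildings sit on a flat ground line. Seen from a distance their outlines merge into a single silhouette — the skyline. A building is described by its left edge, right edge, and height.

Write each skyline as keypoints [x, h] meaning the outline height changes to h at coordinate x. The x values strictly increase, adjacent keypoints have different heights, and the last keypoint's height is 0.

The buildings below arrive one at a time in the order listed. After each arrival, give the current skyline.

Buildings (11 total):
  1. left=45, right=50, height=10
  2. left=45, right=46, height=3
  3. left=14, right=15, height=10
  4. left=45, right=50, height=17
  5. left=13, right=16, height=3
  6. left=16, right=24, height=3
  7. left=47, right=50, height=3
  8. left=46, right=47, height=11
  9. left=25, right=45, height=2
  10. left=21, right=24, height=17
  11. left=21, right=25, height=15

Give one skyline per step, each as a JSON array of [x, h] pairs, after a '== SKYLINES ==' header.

== SKYLINES ==
[[45,10],[50,0]]
[[45,10],[50,0]]
[[14,10],[15,0],[45,10],[50,0]]
[[14,10],[15,0],[45,17],[50,0]]
[[13,3],[14,10],[15,3],[16,0],[45,17],[50,0]]
[[13,3],[14,10],[15,3],[24,0],[45,17],[50,0]]
[[13,3],[14,10],[15,3],[24,0],[45,17],[50,0]]
[[13,3],[14,10],[15,3],[24,0],[45,17],[50,0]]
[[13,3],[14,10],[15,3],[24,0],[25,2],[45,17],[50,0]]
[[13,3],[14,10],[15,3],[21,17],[24,0],[25,2],[45,17],[50,0]]
[[13,3],[14,10],[15,3],[21,17],[24,15],[25,2],[45,17],[50,0]]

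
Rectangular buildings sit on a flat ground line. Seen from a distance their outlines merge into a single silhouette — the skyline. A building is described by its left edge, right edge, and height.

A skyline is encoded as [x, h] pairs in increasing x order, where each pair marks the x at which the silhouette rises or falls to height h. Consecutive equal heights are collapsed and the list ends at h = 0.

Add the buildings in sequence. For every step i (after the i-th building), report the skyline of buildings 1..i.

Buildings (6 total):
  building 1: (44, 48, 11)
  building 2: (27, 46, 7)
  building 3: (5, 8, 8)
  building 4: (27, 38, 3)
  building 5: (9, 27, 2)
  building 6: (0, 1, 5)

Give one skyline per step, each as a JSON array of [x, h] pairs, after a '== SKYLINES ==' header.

== SKYLINES ==
[[44,11],[48,0]]
[[27,7],[44,11],[48,0]]
[[5,8],[8,0],[27,7],[44,11],[48,0]]
[[5,8],[8,0],[27,7],[44,11],[48,0]]
[[5,8],[8,0],[9,2],[27,7],[44,11],[48,0]]
[[0,5],[1,0],[5,8],[8,0],[9,2],[27,7],[44,11],[48,0]]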